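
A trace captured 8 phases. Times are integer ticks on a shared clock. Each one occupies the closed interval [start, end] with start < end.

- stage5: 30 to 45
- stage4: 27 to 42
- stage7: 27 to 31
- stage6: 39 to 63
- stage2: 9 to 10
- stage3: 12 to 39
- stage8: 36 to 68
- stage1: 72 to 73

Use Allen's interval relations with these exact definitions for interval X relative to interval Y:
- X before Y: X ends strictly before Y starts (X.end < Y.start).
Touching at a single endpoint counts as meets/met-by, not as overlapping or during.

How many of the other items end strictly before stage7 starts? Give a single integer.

1

Target stage7 = [27, 31].
stage1 [72, 73] → after → no.
stage2 [9, 10] → before → counts.
stage3 [12, 39] → contains → no.
stage4 [27, 42] → started-by → no.
stage5 [30, 45] → overlapped-by → no.
stage6 [39, 63] → after → no.
stage8 [36, 68] → after → no.
Total: 1.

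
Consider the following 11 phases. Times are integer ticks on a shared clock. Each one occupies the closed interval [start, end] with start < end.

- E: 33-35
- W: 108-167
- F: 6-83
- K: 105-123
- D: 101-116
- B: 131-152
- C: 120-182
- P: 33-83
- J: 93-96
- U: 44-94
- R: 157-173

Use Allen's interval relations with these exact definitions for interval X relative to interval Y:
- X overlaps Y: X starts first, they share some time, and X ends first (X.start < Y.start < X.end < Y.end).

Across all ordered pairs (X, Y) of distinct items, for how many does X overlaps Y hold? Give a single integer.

9

Checking all 110 ordered pairs for relation 'overlaps'; matching pairs in alphabetical order:
(D, K): D overlaps K ✓
(D, W): D overlaps W ✓
(F, U): F overlaps U ✓
(K, C): K overlaps C ✓
(K, W): K overlaps W ✓
(P, U): P overlaps U ✓
(U, J): U overlaps J ✓
(W, C): W overlaps C ✓
(W, R): W overlaps R ✓
Count: 9.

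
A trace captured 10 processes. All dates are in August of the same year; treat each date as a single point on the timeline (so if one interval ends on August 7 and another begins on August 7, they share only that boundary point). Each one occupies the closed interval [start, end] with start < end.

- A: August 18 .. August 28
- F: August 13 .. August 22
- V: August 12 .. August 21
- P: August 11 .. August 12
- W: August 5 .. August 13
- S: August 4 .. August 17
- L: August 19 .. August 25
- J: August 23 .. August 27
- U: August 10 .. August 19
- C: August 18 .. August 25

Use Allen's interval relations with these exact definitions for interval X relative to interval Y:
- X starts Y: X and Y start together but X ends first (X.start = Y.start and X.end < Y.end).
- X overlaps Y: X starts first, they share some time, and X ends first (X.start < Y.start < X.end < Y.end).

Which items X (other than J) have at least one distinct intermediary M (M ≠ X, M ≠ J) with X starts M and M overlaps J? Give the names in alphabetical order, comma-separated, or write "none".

none

Target J = [August 23, August 27].
Intermediaries M with M overlaps J: C, L.
Via C — items with X starts C: none.
Via L — items with X starts L: none.
Union: none.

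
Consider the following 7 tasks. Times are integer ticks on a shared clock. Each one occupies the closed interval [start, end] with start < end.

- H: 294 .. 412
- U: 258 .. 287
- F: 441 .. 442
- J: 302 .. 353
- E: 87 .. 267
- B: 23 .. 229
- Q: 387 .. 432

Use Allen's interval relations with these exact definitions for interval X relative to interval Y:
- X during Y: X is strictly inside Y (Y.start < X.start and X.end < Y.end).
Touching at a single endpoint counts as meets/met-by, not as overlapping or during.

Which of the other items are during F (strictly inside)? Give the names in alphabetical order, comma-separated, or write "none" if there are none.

Target F = [441, 442].
B [23, 229] → before → no.
E [87, 267] → before → no.
H [294, 412] → before → no.
J [302, 353] → before → no.
Q [387, 432] → before → no.
U [258, 287] → before → no.
Result: none.

none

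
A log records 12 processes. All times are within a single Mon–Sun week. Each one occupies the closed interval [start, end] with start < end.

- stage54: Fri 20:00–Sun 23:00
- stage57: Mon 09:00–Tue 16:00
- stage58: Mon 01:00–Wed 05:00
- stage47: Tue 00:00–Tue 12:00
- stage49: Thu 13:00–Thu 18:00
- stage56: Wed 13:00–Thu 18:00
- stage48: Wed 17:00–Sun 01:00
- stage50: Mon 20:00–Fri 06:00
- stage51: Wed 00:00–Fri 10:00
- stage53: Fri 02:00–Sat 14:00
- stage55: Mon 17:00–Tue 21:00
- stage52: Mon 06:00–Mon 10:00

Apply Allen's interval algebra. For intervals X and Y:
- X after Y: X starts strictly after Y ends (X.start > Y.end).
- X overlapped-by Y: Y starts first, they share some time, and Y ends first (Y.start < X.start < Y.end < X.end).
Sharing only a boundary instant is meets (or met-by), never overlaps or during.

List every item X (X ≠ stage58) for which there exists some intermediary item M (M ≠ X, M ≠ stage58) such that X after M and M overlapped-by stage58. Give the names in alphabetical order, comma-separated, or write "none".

Target stage58 = [Mon 01:00, Wed 05:00].
Intermediaries M with M overlapped-by stage58: stage50, stage51.
Via stage50 — items with X after stage50: stage54.
Via stage51 — items with X after stage51: stage54.
Union: stage54.

stage54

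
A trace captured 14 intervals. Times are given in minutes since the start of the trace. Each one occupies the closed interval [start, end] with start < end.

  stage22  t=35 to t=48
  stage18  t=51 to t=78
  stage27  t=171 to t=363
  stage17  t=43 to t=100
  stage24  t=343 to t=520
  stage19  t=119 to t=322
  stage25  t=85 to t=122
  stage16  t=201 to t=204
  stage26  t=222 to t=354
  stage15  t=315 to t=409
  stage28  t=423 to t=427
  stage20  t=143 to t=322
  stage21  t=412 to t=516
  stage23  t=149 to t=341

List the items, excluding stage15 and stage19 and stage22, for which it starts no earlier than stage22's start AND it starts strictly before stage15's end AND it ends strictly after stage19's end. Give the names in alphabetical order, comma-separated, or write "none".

stage23, stage24, stage26, stage27

Conditions: its start is no earlier than stage22's start (X.start >= t=35) AND its start is strictly before stage15's end (X.start < t=409) AND its end is strictly after stage19's end (X.end > t=322).
stage16: start t=201 >= t=35? ✓; start t=201 < t=409? ✓; end t=204 > t=322? ✗ → no.
stage17: start t=43 >= t=35? ✓; start t=43 < t=409? ✓; end t=100 > t=322? ✗ → no.
stage18: start t=51 >= t=35? ✓; start t=51 < t=409? ✓; end t=78 > t=322? ✗ → no.
stage20: start t=143 >= t=35? ✓; start t=143 < t=409? ✓; end t=322 > t=322? ✗ → no.
stage21: start t=412 >= t=35? ✓; start t=412 < t=409? ✗; end t=516 > t=322? ✓ → no.
stage23: start t=149 >= t=35? ✓; start t=149 < t=409? ✓; end t=341 > t=322? ✓ → yes.
stage24: start t=343 >= t=35? ✓; start t=343 < t=409? ✓; end t=520 > t=322? ✓ → yes.
stage25: start t=85 >= t=35? ✓; start t=85 < t=409? ✓; end t=122 > t=322? ✗ → no.
stage26: start t=222 >= t=35? ✓; start t=222 < t=409? ✓; end t=354 > t=322? ✓ → yes.
stage27: start t=171 >= t=35? ✓; start t=171 < t=409? ✓; end t=363 > t=322? ✓ → yes.
stage28: start t=423 >= t=35? ✓; start t=423 < t=409? ✗; end t=427 > t=322? ✓ → no.
Result: stage23, stage24, stage26, stage27.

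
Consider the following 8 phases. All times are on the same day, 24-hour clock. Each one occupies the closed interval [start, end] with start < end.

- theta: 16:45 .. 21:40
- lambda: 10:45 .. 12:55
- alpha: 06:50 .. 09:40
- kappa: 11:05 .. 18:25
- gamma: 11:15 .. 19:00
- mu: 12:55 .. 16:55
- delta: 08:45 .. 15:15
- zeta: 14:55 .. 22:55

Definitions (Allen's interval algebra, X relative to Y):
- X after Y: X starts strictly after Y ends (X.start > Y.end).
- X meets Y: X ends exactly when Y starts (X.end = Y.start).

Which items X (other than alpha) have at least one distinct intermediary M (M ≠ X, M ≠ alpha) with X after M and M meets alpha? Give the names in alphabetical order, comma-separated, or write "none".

Target alpha = [06:50, 09:40].
Intermediaries M with M meets alpha: none.
Union: none.

none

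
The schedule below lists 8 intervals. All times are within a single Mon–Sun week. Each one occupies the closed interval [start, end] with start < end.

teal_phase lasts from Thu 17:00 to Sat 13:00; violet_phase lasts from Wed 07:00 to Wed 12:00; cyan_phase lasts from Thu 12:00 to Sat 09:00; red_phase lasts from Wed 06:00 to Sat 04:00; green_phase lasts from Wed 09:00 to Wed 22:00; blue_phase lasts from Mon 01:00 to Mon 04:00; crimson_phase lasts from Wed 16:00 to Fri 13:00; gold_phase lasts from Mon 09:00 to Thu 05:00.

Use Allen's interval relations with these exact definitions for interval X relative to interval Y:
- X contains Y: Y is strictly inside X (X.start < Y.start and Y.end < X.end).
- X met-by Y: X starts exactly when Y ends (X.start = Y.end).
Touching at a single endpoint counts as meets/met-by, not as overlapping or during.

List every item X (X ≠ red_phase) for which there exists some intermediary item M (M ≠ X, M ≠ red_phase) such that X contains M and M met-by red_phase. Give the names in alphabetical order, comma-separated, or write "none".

Target red_phase = [Wed 06:00, Sat 04:00].
Intermediaries M with M met-by red_phase: none.
Union: none.

none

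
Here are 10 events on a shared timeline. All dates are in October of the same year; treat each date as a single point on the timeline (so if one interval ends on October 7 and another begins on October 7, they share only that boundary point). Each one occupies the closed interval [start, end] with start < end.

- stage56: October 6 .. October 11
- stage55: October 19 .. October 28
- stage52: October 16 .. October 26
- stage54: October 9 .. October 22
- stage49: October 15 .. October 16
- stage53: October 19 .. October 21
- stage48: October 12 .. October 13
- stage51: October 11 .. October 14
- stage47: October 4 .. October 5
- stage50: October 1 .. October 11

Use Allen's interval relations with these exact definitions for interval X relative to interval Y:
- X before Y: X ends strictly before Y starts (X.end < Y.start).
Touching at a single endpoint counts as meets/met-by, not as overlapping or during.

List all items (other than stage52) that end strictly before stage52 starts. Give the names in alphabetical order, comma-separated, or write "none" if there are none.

stage47, stage48, stage50, stage51, stage56

Target stage52 = [October 16, October 26].
stage47 [October 4, October 5] → before → yes.
stage48 [October 12, October 13] → before → yes.
stage49 [October 15, October 16] → meets → no.
stage50 [October 1, October 11] → before → yes.
stage51 [October 11, October 14] → before → yes.
stage53 [October 19, October 21] → during → no.
stage54 [October 9, October 22] → overlaps → no.
stage55 [October 19, October 28] → overlapped-by → no.
stage56 [October 6, October 11] → before → yes.
Result: stage47, stage48, stage50, stage51, stage56.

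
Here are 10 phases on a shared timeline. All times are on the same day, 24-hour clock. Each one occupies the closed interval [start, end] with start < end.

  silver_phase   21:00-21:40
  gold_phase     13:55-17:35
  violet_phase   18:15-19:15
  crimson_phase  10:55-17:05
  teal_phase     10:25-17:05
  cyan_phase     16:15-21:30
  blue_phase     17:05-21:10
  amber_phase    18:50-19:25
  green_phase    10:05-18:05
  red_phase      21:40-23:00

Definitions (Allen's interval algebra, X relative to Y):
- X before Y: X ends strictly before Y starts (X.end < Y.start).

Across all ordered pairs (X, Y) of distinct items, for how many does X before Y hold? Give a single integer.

22

Checking all 90 ordered pairs for relation 'before'; matching pairs in alphabetical order:
(amber_phase, red_phase): amber_phase before red_phase ✓
(amber_phase, silver_phase): amber_phase before silver_phase ✓
(blue_phase, red_phase): blue_phase before red_phase ✓
(crimson_phase, amber_phase): crimson_phase before amber_phase ✓
(crimson_phase, red_phase): crimson_phase before red_phase ✓
(crimson_phase, silver_phase): crimson_phase before silver_phase ✓
(crimson_phase, violet_phase): crimson_phase before violet_phase ✓
(cyan_phase, red_phase): cyan_phase before red_phase ✓
(gold_phase, amber_phase): gold_phase before amber_phase ✓
(gold_phase, red_phase): gold_phase before red_phase ✓
(gold_phase, silver_phase): gold_phase before silver_phase ✓
(gold_phase, violet_phase): gold_phase before violet_phase ✓
(green_phase, amber_phase): green_phase before amber_phase ✓
(green_phase, red_phase): green_phase before red_phase ✓
(green_phase, silver_phase): green_phase before silver_phase ✓
(green_phase, violet_phase): green_phase before violet_phase ✓
(teal_phase, amber_phase): teal_phase before amber_phase ✓
(teal_phase, red_phase): teal_phase before red_phase ✓
(teal_phase, silver_phase): teal_phase before silver_phase ✓
(teal_phase, violet_phase): teal_phase before violet_phase ✓
(violet_phase, red_phase): violet_phase before red_phase ✓
(violet_phase, silver_phase): violet_phase before silver_phase ✓
Count: 22.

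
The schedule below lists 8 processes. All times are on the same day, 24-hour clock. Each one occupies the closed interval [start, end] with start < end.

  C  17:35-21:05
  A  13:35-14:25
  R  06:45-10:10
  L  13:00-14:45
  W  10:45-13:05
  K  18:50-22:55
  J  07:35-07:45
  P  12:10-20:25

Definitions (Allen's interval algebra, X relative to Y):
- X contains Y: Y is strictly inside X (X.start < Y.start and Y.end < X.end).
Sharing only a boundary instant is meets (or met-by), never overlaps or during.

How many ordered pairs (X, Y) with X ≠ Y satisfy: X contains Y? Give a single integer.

Checking all 56 ordered pairs for relation 'contains'; matching pairs in alphabetical order:
(L, A): L contains A ✓
(P, A): P contains A ✓
(P, L): P contains L ✓
(R, J): R contains J ✓
Count: 4.

4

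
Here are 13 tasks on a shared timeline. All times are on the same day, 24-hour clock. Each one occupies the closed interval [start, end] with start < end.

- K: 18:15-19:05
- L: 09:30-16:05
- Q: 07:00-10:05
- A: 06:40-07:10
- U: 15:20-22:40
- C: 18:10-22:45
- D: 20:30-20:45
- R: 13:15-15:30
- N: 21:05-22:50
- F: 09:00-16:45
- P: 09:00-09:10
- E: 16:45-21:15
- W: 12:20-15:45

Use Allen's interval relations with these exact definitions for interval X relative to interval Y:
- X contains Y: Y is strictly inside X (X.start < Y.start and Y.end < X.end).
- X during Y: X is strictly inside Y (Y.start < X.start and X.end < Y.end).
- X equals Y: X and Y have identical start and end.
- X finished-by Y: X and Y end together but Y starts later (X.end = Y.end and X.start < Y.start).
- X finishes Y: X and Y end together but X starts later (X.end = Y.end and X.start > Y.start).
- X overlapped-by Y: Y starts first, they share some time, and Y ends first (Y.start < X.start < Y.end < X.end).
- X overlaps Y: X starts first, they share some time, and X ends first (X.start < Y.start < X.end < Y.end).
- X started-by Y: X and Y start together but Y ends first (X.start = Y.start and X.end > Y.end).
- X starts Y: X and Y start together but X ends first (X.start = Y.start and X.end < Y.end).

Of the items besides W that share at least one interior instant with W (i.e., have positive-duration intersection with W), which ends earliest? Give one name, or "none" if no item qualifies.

R

Target W = [12:20, 15:45].
A [06:40, 07:10] → before → excluded.
C [18:10, 22:45] → after → excluded.
D [20:30, 20:45] → after → excluded.
E [16:45, 21:15] → after → excluded.
F [09:00, 16:45] → contains → candidate.
K [18:15, 19:05] → after → excluded.
L [09:30, 16:05] → contains → candidate.
N [21:05, 22:50] → after → excluded.
P [09:00, 09:10] → before → excluded.
Q [07:00, 10:05] → before → excluded.
R [13:15, 15:30] → during → candidate.
U [15:20, 22:40] → overlapped-by → candidate.
Among candidates, earliest end is 15:30 → R.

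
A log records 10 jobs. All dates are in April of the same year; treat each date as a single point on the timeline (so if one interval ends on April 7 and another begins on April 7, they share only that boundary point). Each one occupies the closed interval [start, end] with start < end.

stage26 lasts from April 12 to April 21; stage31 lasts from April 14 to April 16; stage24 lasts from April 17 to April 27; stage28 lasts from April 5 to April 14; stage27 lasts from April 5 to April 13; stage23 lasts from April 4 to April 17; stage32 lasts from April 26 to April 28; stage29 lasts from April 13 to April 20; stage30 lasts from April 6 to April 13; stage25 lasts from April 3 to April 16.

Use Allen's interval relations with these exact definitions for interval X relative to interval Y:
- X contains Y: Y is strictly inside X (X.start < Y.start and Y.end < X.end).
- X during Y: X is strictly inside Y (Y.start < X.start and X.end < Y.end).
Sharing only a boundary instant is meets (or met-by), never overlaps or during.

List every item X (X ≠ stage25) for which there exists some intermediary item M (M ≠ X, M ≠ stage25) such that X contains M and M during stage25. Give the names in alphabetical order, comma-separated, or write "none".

stage23, stage28

Target stage25 = [April 3, April 16].
Intermediaries M with M during stage25: stage27, stage28, stage30.
Via stage27 — items with X contains stage27: stage23.
Via stage28 — items with X contains stage28: stage23.
Via stage30 — items with X contains stage30: stage23, stage28.
Union: stage23, stage28.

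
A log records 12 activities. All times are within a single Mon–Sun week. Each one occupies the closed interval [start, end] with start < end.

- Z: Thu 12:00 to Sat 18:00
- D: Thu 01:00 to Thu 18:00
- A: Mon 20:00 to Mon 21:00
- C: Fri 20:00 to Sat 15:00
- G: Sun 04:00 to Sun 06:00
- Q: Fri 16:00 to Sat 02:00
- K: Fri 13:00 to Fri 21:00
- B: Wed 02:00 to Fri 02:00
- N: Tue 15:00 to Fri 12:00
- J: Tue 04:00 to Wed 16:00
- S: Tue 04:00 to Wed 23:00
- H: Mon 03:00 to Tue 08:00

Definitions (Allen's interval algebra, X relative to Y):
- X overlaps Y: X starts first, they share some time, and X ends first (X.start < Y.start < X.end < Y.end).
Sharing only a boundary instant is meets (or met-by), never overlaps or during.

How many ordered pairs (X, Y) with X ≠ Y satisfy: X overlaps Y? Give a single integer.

12

Checking all 132 ordered pairs for relation 'overlaps'; matching pairs in alphabetical order:
(B, Z): B overlaps Z ✓
(D, Z): D overlaps Z ✓
(H, J): H overlaps J ✓
(H, S): H overlaps S ✓
(J, B): J overlaps B ✓
(J, N): J overlaps N ✓
(K, C): K overlaps C ✓
(K, Q): K overlaps Q ✓
(N, Z): N overlaps Z ✓
(Q, C): Q overlaps C ✓
(S, B): S overlaps B ✓
(S, N): S overlaps N ✓
Count: 12.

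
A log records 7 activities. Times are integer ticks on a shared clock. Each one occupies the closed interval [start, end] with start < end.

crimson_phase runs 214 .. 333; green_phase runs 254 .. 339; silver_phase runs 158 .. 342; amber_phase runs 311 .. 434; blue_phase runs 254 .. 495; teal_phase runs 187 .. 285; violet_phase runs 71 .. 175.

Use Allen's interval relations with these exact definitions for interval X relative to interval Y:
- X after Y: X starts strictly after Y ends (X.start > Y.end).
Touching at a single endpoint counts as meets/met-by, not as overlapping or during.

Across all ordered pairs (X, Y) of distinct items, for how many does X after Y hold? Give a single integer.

6

Checking all 42 ordered pairs for relation 'after'; matching pairs in alphabetical order:
(amber_phase, teal_phase): amber_phase after teal_phase ✓
(amber_phase, violet_phase): amber_phase after violet_phase ✓
(blue_phase, violet_phase): blue_phase after violet_phase ✓
(crimson_phase, violet_phase): crimson_phase after violet_phase ✓
(green_phase, violet_phase): green_phase after violet_phase ✓
(teal_phase, violet_phase): teal_phase after violet_phase ✓
Count: 6.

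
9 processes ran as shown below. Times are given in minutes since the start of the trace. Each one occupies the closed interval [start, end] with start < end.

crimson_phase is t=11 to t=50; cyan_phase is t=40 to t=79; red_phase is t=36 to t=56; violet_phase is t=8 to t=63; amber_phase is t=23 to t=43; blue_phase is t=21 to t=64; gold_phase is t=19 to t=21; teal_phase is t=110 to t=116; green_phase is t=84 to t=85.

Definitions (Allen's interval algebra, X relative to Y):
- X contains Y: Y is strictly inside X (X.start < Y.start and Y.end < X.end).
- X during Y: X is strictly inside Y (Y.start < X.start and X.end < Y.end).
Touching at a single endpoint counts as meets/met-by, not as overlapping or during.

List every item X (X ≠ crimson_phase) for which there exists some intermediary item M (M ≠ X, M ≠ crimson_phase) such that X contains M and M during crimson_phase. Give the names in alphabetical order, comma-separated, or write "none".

Target crimson_phase = [t=11, t=50].
Intermediaries M with M during crimson_phase: amber_phase, gold_phase.
Via amber_phase — items with X contains amber_phase: blue_phase, violet_phase.
Via gold_phase — items with X contains gold_phase: violet_phase.
Union: blue_phase, violet_phase.

blue_phase, violet_phase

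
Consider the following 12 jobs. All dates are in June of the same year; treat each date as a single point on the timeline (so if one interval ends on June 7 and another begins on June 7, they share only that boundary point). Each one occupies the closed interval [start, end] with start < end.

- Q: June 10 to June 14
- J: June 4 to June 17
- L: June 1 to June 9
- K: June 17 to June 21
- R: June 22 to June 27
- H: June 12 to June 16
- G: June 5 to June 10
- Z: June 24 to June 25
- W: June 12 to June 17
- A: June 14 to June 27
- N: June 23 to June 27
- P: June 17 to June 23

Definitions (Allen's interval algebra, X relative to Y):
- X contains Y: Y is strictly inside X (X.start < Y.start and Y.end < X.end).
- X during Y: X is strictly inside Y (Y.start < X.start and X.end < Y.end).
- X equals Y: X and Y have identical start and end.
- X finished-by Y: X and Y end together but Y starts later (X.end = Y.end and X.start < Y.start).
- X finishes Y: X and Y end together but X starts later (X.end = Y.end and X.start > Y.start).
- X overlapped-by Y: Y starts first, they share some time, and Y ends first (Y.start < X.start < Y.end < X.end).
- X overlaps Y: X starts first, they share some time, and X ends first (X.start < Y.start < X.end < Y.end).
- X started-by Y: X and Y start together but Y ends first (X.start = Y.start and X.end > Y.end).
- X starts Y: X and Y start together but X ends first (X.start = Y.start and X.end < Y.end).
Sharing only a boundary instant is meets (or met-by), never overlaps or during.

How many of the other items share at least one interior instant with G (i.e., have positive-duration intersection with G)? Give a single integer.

2

Target G = [June 5, June 10].
A [June 14, June 27] → after → no.
H [June 12, June 16] → after → no.
J [June 4, June 17] → contains → counts.
K [June 17, June 21] → after → no.
L [June 1, June 9] → overlaps → counts.
N [June 23, June 27] → after → no.
P [June 17, June 23] → after → no.
Q [June 10, June 14] → met-by → no.
R [June 22, June 27] → after → no.
W [June 12, June 17] → after → no.
Z [June 24, June 25] → after → no.
Total: 2.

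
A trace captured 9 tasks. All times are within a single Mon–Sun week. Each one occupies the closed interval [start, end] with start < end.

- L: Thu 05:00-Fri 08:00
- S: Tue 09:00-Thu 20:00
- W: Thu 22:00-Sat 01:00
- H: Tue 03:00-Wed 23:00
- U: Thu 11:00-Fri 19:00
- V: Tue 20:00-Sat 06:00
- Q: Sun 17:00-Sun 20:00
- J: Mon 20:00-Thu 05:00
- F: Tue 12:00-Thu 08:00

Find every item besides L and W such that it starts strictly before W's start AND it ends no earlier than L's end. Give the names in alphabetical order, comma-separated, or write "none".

Conditions: its start is strictly before W's start (X.start < Thu 22:00) AND its end is no earlier than L's end (X.end >= Fri 08:00).
F: start Tue 12:00 < Thu 22:00? ✓; end Thu 08:00 >= Fri 08:00? ✗ → no.
H: start Tue 03:00 < Thu 22:00? ✓; end Wed 23:00 >= Fri 08:00? ✗ → no.
J: start Mon 20:00 < Thu 22:00? ✓; end Thu 05:00 >= Fri 08:00? ✗ → no.
Q: start Sun 17:00 < Thu 22:00? ✗; end Sun 20:00 >= Fri 08:00? ✓ → no.
S: start Tue 09:00 < Thu 22:00? ✓; end Thu 20:00 >= Fri 08:00? ✗ → no.
U: start Thu 11:00 < Thu 22:00? ✓; end Fri 19:00 >= Fri 08:00? ✓ → yes.
V: start Tue 20:00 < Thu 22:00? ✓; end Sat 06:00 >= Fri 08:00? ✓ → yes.
Result: U, V.

U, V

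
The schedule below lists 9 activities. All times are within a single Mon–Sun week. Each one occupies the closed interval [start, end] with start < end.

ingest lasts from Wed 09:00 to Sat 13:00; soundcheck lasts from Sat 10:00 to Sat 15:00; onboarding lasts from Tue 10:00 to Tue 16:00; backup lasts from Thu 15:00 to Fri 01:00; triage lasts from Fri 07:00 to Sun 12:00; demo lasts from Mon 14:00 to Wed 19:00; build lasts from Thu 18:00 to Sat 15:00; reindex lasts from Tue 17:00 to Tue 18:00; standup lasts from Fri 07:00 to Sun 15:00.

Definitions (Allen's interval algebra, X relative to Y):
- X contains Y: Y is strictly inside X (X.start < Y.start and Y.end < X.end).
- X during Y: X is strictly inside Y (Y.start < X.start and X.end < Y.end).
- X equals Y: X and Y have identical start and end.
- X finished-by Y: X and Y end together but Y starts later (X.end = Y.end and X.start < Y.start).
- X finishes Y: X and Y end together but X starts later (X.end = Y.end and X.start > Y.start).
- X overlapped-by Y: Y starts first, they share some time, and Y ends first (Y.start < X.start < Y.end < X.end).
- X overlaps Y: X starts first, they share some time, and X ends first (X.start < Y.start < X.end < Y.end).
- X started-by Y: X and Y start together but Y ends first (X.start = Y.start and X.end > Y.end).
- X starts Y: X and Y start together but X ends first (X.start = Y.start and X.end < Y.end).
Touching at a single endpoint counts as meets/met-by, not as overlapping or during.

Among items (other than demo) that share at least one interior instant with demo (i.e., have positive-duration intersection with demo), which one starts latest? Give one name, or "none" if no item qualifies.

ingest

Target demo = [Mon 14:00, Wed 19:00].
backup [Thu 15:00, Fri 01:00] → after → excluded.
build [Thu 18:00, Sat 15:00] → after → excluded.
ingest [Wed 09:00, Sat 13:00] → overlapped-by → candidate.
onboarding [Tue 10:00, Tue 16:00] → during → candidate.
reindex [Tue 17:00, Tue 18:00] → during → candidate.
soundcheck [Sat 10:00, Sat 15:00] → after → excluded.
standup [Fri 07:00, Sun 15:00] → after → excluded.
triage [Fri 07:00, Sun 12:00] → after → excluded.
Among candidates, latest start is Wed 09:00 → ingest.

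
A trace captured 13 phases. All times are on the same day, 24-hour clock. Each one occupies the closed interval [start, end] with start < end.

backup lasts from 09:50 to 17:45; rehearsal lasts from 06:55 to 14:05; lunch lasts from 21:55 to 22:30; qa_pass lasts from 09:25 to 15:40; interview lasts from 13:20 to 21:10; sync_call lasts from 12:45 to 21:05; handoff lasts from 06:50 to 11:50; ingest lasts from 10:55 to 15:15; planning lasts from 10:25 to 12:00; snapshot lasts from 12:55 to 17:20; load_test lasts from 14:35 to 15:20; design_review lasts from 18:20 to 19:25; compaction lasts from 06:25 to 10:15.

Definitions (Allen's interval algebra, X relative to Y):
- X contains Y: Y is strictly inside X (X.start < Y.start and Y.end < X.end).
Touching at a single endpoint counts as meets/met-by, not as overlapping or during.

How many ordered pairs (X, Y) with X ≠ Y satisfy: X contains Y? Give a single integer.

14

Checking all 156 ordered pairs for relation 'contains'; matching pairs in alphabetical order:
(backup, ingest): backup contains ingest ✓
(backup, load_test): backup contains load_test ✓
(backup, planning): backup contains planning ✓
(backup, snapshot): backup contains snapshot ✓
(interview, design_review): interview contains design_review ✓
(interview, load_test): interview contains load_test ✓
(qa_pass, ingest): qa_pass contains ingest ✓
(qa_pass, load_test): qa_pass contains load_test ✓
(qa_pass, planning): qa_pass contains planning ✓
(rehearsal, planning): rehearsal contains planning ✓
(snapshot, load_test): snapshot contains load_test ✓
(sync_call, design_review): sync_call contains design_review ✓
(sync_call, load_test): sync_call contains load_test ✓
(sync_call, snapshot): sync_call contains snapshot ✓
Count: 14.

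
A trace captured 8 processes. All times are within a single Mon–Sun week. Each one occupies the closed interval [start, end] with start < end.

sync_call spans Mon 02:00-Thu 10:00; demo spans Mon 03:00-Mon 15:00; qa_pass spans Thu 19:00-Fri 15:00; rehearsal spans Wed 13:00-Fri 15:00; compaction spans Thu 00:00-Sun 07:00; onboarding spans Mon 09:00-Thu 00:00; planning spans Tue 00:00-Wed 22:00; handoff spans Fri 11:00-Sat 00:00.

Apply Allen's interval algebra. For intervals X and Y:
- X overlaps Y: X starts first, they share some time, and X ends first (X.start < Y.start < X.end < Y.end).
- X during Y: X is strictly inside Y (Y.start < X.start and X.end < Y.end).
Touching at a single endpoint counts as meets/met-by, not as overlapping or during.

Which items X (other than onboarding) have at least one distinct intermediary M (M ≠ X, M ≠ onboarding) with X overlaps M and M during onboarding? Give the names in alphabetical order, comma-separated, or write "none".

Target onboarding = [Mon 09:00, Thu 00:00].
Intermediaries M with M during onboarding: planning.
Via planning — items with X overlaps planning: none.
Union: none.

none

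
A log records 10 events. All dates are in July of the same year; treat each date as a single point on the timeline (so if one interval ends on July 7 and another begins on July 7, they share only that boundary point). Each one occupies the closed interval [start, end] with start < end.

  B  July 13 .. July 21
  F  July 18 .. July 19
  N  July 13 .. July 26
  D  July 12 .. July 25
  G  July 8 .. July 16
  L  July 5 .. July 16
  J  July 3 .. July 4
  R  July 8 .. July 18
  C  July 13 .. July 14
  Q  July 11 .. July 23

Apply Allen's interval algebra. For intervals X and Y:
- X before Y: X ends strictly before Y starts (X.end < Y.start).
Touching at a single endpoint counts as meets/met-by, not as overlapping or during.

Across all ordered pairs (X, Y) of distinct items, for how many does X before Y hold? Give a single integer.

Checking all 90 ordered pairs for relation 'before'; matching pairs in alphabetical order:
(C, F): C before F ✓
(G, F): G before F ✓
(J, B): J before B ✓
(J, C): J before C ✓
(J, D): J before D ✓
(J, F): J before F ✓
(J, G): J before G ✓
(J, L): J before L ✓
(J, N): J before N ✓
(J, Q): J before Q ✓
(J, R): J before R ✓
(L, F): L before F ✓
Count: 12.

12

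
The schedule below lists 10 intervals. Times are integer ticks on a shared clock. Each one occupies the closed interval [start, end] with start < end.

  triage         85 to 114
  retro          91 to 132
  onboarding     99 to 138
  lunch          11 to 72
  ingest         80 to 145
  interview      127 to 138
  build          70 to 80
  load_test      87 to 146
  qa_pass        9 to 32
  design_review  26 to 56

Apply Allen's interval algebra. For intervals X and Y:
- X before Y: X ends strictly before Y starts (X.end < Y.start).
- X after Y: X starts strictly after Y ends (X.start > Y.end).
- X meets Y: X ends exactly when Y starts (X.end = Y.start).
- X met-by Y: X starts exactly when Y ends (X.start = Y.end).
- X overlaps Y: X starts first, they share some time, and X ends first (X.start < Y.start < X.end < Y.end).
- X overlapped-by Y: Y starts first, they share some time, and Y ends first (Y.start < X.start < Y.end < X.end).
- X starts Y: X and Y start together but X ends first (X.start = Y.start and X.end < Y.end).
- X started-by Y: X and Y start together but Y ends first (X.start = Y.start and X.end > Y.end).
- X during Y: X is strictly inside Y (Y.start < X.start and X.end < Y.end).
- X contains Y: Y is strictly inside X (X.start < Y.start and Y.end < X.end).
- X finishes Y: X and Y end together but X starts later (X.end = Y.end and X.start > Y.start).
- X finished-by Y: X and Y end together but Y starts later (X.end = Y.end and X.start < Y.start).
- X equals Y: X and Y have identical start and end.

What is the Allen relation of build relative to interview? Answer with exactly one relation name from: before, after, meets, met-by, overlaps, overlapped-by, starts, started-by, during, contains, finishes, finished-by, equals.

before

build = [70, 80]; interview = [127, 138].
Compare endpoints: build.start < interview.start, build.start < interview.end, build.end < interview.start, build.end < interview.end.
That pattern is 'before'.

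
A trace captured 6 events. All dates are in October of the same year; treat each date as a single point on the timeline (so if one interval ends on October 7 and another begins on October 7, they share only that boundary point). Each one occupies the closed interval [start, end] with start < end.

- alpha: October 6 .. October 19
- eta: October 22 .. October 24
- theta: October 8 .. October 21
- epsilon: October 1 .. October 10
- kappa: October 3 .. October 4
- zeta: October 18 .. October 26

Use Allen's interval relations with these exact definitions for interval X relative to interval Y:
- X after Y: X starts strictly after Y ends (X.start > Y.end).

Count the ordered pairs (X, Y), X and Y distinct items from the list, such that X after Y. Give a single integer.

8

Checking all 30 ordered pairs for relation 'after'; matching pairs in alphabetical order:
(alpha, kappa): alpha after kappa ✓
(eta, alpha): eta after alpha ✓
(eta, epsilon): eta after epsilon ✓
(eta, kappa): eta after kappa ✓
(eta, theta): eta after theta ✓
(theta, kappa): theta after kappa ✓
(zeta, epsilon): zeta after epsilon ✓
(zeta, kappa): zeta after kappa ✓
Count: 8.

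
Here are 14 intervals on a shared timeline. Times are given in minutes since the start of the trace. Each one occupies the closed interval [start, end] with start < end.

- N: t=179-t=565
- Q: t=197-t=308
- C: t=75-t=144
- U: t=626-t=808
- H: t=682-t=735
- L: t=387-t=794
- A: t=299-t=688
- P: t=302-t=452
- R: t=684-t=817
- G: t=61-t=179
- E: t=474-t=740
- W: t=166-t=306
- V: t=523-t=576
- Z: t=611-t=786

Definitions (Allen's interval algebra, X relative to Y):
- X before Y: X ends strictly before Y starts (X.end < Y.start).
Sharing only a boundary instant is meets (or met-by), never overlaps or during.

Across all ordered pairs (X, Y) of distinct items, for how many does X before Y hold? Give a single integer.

Checking all 182 ordered pairs for relation 'before'; matching pairs in alphabetical order:
(C, A): C before A ✓
(C, E): C before E ✓
(C, H): C before H ✓
(C, L): C before L ✓
(C, N): C before N ✓
(C, P): C before P ✓
(C, Q): C before Q ✓
(C, R): C before R ✓
(C, U): C before U ✓
(C, V): C before V ✓
(C, W): C before W ✓
(C, Z): C before Z ✓
(G, A): G before A ✓
(G, E): G before E ✓
(G, H): G before H ✓
(G, L): G before L ✓
(G, P): G before P ✓
(G, Q): G before Q ✓
(G, R): G before R ✓
(G, U): G before U ✓
(G, V): G before V ✓
(G, Z): G before Z ✓
(N, H): N before H ✓
(N, R): N before R ✓
... plus 26 further pairs not listed.
Count: 50.

50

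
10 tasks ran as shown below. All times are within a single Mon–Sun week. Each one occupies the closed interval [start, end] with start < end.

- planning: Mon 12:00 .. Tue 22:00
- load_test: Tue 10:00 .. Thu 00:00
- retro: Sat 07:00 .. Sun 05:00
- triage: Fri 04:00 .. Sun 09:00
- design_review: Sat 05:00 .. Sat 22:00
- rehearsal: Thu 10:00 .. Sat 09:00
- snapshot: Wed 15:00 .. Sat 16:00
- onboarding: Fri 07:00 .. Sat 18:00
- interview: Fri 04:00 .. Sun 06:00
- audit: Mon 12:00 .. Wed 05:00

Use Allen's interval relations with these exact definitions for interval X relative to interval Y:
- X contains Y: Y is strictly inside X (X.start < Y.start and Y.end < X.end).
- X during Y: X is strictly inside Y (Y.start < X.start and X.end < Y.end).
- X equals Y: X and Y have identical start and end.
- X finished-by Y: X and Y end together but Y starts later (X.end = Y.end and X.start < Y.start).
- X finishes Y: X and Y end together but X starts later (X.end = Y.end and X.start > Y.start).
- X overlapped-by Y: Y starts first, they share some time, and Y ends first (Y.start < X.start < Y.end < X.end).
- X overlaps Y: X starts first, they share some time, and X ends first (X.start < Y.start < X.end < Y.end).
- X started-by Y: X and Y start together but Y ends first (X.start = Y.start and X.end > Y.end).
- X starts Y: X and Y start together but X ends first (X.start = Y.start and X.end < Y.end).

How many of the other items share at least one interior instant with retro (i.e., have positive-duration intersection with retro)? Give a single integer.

6

Target retro = [Sat 07:00, Sun 05:00].
audit [Mon 12:00, Wed 05:00] → before → no.
design_review [Sat 05:00, Sat 22:00] → overlaps → counts.
interview [Fri 04:00, Sun 06:00] → contains → counts.
load_test [Tue 10:00, Thu 00:00] → before → no.
onboarding [Fri 07:00, Sat 18:00] → overlaps → counts.
planning [Mon 12:00, Tue 22:00] → before → no.
rehearsal [Thu 10:00, Sat 09:00] → overlaps → counts.
snapshot [Wed 15:00, Sat 16:00] → overlaps → counts.
triage [Fri 04:00, Sun 09:00] → contains → counts.
Total: 6.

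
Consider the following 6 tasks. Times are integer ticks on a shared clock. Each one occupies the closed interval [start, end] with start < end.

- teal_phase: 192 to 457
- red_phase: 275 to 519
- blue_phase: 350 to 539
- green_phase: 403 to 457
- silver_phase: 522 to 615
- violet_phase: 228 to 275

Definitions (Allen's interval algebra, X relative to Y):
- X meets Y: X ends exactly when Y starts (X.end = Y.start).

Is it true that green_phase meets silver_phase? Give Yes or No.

green_phase = [403, 457], silver_phase = [522, 615].
Actual relation of green_phase to silver_phase: before.
Asked whether 'meets' holds → No.

No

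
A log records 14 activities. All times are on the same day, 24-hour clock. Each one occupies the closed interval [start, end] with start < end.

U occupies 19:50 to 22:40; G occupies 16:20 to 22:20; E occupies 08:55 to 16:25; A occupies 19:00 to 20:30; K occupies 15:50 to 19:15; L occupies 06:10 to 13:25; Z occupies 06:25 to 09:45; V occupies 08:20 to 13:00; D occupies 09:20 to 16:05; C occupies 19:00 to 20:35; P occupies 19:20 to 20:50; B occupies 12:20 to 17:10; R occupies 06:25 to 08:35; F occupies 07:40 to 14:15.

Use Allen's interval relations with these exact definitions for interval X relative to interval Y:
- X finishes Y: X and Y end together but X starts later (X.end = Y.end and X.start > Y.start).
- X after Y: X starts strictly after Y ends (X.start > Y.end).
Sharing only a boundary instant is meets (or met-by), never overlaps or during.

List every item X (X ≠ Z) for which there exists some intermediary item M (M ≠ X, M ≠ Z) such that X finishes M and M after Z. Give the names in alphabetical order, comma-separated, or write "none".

Target Z = [06:25, 09:45].
Intermediaries M with M after Z: A, B, C, G, K, P, U.
Via A — items with X finishes A: none.
Via B — items with X finishes B: none.
Via C — items with X finishes C: none.
Via G — items with X finishes G: none.
Via K — items with X finishes K: none.
Via P — items with X finishes P: none.
Via U — items with X finishes U: none.
Union: none.

none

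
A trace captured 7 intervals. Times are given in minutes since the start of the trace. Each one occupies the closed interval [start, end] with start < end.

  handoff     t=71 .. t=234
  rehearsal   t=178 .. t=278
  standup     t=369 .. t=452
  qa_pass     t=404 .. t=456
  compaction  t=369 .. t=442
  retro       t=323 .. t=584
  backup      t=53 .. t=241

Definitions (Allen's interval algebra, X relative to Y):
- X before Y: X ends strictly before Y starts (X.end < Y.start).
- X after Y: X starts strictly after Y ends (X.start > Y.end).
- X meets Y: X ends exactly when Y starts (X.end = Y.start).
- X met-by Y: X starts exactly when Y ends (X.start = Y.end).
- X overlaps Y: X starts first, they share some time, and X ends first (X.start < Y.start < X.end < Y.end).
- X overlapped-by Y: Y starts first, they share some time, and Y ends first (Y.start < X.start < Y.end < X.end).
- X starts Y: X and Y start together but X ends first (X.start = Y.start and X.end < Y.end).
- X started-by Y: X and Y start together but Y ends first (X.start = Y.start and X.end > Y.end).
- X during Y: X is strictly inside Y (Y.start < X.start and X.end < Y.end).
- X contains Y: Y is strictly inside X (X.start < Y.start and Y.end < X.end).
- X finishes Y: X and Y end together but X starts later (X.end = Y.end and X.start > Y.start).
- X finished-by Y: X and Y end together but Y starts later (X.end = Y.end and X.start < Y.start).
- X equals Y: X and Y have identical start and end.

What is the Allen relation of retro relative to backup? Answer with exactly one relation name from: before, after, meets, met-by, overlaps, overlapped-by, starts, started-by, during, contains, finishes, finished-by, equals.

retro = [t=323, t=584]; backup = [t=53, t=241].
Compare endpoints: retro.start > backup.start, retro.start > backup.end, retro.end > backup.start, retro.end > backup.end.
That pattern is 'after'.

after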